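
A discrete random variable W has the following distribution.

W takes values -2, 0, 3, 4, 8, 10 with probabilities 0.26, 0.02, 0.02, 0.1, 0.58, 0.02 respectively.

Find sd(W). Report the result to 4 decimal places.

E[W] = (-2)(0.26) + (0)(0.02) + (3)(0.02) + (4)(0.1) + (8)(0.58) + (10)(0.02) = 4.78
E[W²] = (-2)²(0.26) + (0)²(0.02) + (3)²(0.02) + (4)²(0.1) + (8)²(0.58) + (10)²(0.02) = 41.94
Var(W) = E[W²] − (E[W])² = 41.94 − (4.78)² = 19.0916
sd(W) = √19.0916 ≈ 4.3694

4.3694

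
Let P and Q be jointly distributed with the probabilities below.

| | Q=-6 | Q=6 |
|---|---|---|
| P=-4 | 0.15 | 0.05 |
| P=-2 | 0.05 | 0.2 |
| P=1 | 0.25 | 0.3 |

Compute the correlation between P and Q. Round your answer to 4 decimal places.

E[P] = -0.75,  E[Q] = 0.6
E[PQ] = 0.9
Cov(P,Q) = E[PQ] − E[P]E[Q] = 0.9 − (-0.75)(0.6) = 1.35
var(P) = 4.1875,  var(Q) = 35.64
ρ = 1.35 / √(4.1875·35.64) ≈ 0.1105

0.1105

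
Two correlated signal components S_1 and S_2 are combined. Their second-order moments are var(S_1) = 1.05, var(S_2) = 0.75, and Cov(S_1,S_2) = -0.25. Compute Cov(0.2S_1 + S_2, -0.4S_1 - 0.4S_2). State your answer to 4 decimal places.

-0.2640

Cov(0.2S_1 + S_2, -0.4S_1 - 0.4S_2) = (0.2)(-0.4)var(S_1) + (1)(-0.4)var(S_2) + [(0.2)(-0.4) + (1)(-0.4)]Cov(S_1,S_2)
= -0.08·1.05 + -0.4·0.75 + -0.48·-0.25 = -0.264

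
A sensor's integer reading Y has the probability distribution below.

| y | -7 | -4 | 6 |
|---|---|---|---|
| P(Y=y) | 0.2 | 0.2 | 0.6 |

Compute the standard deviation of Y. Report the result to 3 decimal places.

5.713

E[Y] = (-7)(0.2) + (-4)(0.2) + (6)(0.6) = 1.4
E[Y²] = (-7)²(0.2) + (-4)²(0.2) + (6)²(0.6) = 34.6
V(Y) = E[Y²] − (E[Y])² = 34.6 − (1.4)² = 32.64
sd(Y) = √32.64 ≈ 5.713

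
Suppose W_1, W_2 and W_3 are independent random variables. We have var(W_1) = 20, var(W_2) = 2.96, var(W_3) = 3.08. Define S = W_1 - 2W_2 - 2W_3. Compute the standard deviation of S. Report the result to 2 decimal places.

By independence, var(S) = (1)²var(W_1) + (-2)²var(W_2) + (-2)²var(W_3)
= (1)²·20 + (-2)²·2.96 + (-2)²·3.08 = 44.16
σ(S) = √44.16 ≈ 6.65

6.65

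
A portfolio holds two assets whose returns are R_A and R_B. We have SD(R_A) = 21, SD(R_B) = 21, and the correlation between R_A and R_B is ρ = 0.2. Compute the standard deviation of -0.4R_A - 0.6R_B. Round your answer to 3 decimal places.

V(R_A) = (21)² = 441;  V(R_B) = (21)² = 441
Cov(R_A,R_B) = ρ·SD(R_A)·SD(R_B) = 0.2·21·21 = 88.2
V(-0.4R_A - 0.6R_B) = (-0.4)²·V(R_A) + (-0.6)²·V(R_B) + 2·(-0.4)·(-0.6)·Cov(R_A,R_B)
= 0.16·441 + 0.36·441 + 0.48·88.2 = 271.656
SD(-0.4R_A - 0.6R_B) = √271.656 ≈ 16.482

16.482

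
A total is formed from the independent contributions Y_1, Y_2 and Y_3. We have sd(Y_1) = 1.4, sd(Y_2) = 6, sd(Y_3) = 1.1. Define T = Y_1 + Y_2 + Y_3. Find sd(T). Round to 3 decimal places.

var(Y_1) = 1.96, var(Y_2) = 36, var(Y_3) = 1.21
By independence, var(T) = (1)²var(Y_1) + (1)²var(Y_2) + (1)²var(Y_3)
= (1)²·1.96 + (1)²·36 + (1)²·1.21 = 39.17
sd(T) = √39.17 ≈ 6.259

6.259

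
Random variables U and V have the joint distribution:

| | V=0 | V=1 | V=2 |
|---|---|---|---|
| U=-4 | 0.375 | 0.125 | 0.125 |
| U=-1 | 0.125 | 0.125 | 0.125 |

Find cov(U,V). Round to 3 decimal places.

E[U] = -2.875,  E[V] = 0.75
E[UV] = -1.875
cov(U,V) = E[UV] − E[U]E[V] = -1.875 − (-2.875)(0.75) = 0.28125

0.281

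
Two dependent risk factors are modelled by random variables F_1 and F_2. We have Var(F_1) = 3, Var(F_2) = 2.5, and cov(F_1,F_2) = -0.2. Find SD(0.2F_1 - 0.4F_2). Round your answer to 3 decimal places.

0.743

Var(0.2F_1 - 0.4F_2) = (0.2)²·Var(F_1) + (-0.4)²·Var(F_2) + 2·(0.2)·(-0.4)·cov(F_1,F_2)
= 0.04·3 + 0.16·2.5 + -0.16·-0.2 = 0.552
SD(0.2F_1 - 0.4F_2) = √0.552 ≈ 0.743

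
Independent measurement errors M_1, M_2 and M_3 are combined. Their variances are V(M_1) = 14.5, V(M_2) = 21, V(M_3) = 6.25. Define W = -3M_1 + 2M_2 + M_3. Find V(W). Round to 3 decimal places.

By independence, V(W) = (-3)²V(M_1) + (2)²V(M_2) + (1)²V(M_3)
= (-3)²·14.5 + (2)²·21 + (1)²·6.25 = 220.75

220.750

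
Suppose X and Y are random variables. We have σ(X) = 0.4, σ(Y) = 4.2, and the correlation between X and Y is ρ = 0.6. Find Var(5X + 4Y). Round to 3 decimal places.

Var(X) = (0.4)² = 0.16;  Var(Y) = (4.2)² = 17.64
Cov(X,Y) = ρ·σ(X)·σ(Y) = 0.6·0.4·4.2 = 1.008
Var(5X + 4Y) = (5)²·Var(X) + (4)²·Var(Y) + 2·(5)·(4)·Cov(X,Y)
= 25·0.16 + 16·17.64 + 40·1.008 = 326.56

326.560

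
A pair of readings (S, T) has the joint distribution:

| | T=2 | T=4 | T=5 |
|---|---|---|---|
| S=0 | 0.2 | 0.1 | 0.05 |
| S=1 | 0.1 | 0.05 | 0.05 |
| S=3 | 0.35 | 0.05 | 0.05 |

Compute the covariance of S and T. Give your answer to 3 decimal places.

E[S] = 1.55,  E[T] = 2.85
E[ST] = 4.1
cov(S,T) = E[ST] − E[S]E[T] = 4.1 − (1.55)(2.85) = -0.3175

-0.318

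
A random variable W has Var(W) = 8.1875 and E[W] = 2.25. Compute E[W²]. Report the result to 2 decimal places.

13.25

E[W²] = Var(W) + (E[W])² = 8.1875 + (2.25)² = 13.25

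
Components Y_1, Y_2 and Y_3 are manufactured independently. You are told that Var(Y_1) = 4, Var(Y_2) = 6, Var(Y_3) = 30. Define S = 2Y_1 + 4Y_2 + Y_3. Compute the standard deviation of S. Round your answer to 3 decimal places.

11.916

By independence, Var(S) = (2)²Var(Y_1) + (4)²Var(Y_2) + (1)²Var(Y_3)
= (2)²·4 + (4)²·6 + (1)²·30 = 142
SD(S) = √142 ≈ 11.916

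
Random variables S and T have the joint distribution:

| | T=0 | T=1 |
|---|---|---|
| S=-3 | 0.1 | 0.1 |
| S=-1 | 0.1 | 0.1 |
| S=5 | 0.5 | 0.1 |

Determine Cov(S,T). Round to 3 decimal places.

-0.560

E[S] = 2.2,  E[T] = 0.3
E[ST] = 0.1
Cov(S,T) = E[ST] − E[S]E[T] = 0.1 − (2.2)(0.3) = -0.56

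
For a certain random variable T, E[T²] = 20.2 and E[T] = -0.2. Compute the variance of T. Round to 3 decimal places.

Var(T) = 20.2 − (-0.2)² = 20.16

20.160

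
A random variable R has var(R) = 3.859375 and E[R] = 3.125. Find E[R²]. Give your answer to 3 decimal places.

13.625

E[R²] = var(R) + (E[R])² = 3.859375 + (3.125)² = 13.625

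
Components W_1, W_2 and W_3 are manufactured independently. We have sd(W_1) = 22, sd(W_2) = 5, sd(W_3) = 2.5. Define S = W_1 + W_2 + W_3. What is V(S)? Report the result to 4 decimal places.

515.2500

V(W_1) = 484, V(W_2) = 25, V(W_3) = 6.25
By independence, V(S) = (1)²V(W_1) + (1)²V(W_2) + (1)²V(W_3)
= (1)²·484 + (1)²·25 + (1)²·6.25 = 515.25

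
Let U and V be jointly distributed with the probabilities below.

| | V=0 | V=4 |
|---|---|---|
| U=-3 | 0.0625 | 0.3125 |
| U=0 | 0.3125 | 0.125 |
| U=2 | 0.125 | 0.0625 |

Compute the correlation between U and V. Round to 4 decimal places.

E[U] = -0.75,  E[V] = 2
E[UV] = -3.25
Cov(U,V) = E[UV] − E[U]E[V] = -3.25 − (-0.75)(2) = -1.75
var(U) = 3.5625,  var(V) = 4
ρ = -1.75 / √(3.5625·4) ≈ -0.4636

-0.4636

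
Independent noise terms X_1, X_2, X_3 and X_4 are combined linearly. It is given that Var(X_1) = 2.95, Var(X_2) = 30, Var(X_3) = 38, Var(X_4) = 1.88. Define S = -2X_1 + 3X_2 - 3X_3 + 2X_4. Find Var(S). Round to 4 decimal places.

By independence, Var(S) = (-2)²Var(X_1) + (3)²Var(X_2) + (-3)²Var(X_3) + (2)²Var(X_4)
= (-2)²·2.95 + (3)²·30 + (-3)²·38 + (2)²·1.88 = 631.32

631.3200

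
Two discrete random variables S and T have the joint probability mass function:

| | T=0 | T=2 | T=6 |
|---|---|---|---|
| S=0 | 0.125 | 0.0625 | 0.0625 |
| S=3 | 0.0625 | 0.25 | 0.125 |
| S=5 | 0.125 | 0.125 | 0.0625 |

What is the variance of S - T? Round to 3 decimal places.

8.500

E[S] = 2.875,  E[T] = 2.375,  E[ST] = 6.875
V(S) = 11.75 − (2.875)² = 3.484375;  V(T) = 10.75 − (2.375)² = 5.109375
cov(S,T) = 6.875 − (2.875)(2.375) = 0.046875
V(S - T) = (1)²·3.484375 + (-1)²·5.109375 + 2·(1)·(-1)·0.046875 = 8.5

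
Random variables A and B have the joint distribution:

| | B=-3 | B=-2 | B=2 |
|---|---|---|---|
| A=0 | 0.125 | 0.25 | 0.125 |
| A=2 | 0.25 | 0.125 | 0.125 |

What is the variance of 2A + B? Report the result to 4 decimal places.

7.4844

E[A] = 1,  E[B] = -1.375,  E[AB] = -1.5
Var(A) = 2 − (1)² = 1;  Var(B) = 5.875 − (-1.375)² = 3.984375
Cov(A,B) = -1.5 − (1)(-1.375) = -0.125
Var(2A + B) = (2)²·1 + (1)²·3.984375 + 2·(2)·(1)·-0.125 = 7.484375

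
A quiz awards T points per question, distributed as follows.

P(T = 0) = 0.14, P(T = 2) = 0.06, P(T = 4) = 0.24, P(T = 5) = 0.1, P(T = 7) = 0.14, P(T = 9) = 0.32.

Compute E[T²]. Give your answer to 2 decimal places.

E[T²] = (0)²(0.14) + (2)²(0.06) + (4)²(0.24) + (5)²(0.1) + (7)²(0.14) + (9)²(0.32) = 39.36

39.36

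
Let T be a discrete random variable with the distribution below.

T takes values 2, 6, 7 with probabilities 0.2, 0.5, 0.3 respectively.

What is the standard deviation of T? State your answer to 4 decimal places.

E[T] = (2)(0.2) + (6)(0.5) + (7)(0.3) = 5.5
E[T²] = (2)²(0.2) + (6)²(0.5) + (7)²(0.3) = 33.5
Var(T) = E[T²] − (E[T])² = 33.5 − (5.5)² = 3.25
SD(T) = √3.25 ≈ 1.8028

1.8028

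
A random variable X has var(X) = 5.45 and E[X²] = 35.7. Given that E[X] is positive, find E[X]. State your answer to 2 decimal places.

(E[X])² = E[X²] − var(X) = 35.7 − 5.45 = 30.25
E[X] = √30.25 = 5.5

5.50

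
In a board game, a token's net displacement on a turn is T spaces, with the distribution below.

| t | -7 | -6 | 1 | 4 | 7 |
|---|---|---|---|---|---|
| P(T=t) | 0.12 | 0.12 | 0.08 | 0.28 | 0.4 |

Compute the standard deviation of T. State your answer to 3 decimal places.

5.330

E[T] = (-7)(0.12) + (-6)(0.12) + (1)(0.08) + (4)(0.28) + (7)(0.4) = 2.44
E[T²] = (-7)²(0.12) + (-6)²(0.12) + (1)²(0.08) + (4)²(0.28) + (7)²(0.4) = 34.36
V(T) = E[T²] − (E[T])² = 34.36 − (2.44)² = 28.4064
σ(T) = √28.4064 ≈ 5.330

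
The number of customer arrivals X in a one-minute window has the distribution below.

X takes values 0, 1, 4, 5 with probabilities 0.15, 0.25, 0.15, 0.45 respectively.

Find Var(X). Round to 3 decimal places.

E[X] = (0)(0.15) + (1)(0.25) + (4)(0.15) + (5)(0.45) = 3.1
E[X²] = (0)²(0.15) + (1)²(0.25) + (4)²(0.15) + (5)²(0.45) = 13.9
Var(X) = E[X²] − (E[X])² = 13.9 − (3.1)² = 4.29

4.290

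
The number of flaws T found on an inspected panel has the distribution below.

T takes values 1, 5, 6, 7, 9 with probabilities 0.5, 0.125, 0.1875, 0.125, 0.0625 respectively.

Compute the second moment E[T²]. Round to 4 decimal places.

E[T²] = (1)²(0.5) + (5)²(0.125) + (6)²(0.1875) + (7)²(0.125) + (9)²(0.0625) = 21.5625

21.5625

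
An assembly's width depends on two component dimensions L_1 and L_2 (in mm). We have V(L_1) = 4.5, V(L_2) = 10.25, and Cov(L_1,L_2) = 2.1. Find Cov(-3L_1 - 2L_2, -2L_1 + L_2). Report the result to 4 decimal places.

8.6000

Cov(-3L_1 - 2L_2, -2L_1 + L_2) = (-3)(-2)V(L_1) + (-2)(1)V(L_2) + [(-3)(1) + (-2)(-2)]Cov(L_1,L_2)
= 6·4.5 + -2·10.25 + 1·2.1 = 8.6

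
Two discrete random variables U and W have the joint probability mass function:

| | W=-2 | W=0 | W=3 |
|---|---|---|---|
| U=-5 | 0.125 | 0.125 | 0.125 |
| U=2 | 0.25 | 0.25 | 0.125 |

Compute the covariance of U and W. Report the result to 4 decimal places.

E[U] = -0.625,  E[W] = 0
E[UW] = -0.875
Cov(U,W) = E[UW] − E[U]E[W] = -0.875 − (-0.625)(0) = -0.875

-0.8750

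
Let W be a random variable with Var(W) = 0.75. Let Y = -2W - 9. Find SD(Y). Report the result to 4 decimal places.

Var(-2W - 9) = (-2)²·0.75 = 3
SD(Y) = √3 ≈ 1.7321

1.7321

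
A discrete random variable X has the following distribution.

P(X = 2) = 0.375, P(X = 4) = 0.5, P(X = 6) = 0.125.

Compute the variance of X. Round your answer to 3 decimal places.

E[X] = (2)(0.375) + (4)(0.5) + (6)(0.125) = 3.5
E[X²] = (2)²(0.375) + (4)²(0.5) + (6)²(0.125) = 14
var(X) = E[X²] − (E[X])² = 14 − (3.5)² = 1.75

1.750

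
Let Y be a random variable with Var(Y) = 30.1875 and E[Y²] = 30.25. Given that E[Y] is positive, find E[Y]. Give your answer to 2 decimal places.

(E[Y])² = E[Y²] − Var(Y) = 30.25 − 30.1875 = 0.0625
E[Y] = √0.0625 = 0.25

0.25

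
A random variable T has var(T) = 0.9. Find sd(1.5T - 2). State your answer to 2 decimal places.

var(1.5T - 2) = (1.5)²·0.9 = 2.025
sd(1.5T - 2) = √2.025 ≈ 1.42

1.42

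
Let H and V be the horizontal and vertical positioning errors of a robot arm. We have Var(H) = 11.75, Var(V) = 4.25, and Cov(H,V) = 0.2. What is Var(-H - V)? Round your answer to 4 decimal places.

Var(-H - V) = (-1)²·Var(H) + (-1)²·Var(V) + 2·(-1)·(-1)·Cov(H,V)
= 1·11.75 + 1·4.25 + 2·0.2 = 16.4

16.4000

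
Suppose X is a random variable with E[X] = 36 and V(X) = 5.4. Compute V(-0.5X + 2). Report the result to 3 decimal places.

V(-0.5X + 2) = (-0.5)²·V(X) = 0.25·5.4 = 1.35

1.350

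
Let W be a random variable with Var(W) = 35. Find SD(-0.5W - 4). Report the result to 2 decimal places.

2.96

Var(-0.5W - 4) = (-0.5)²·35 = 8.75
SD(-0.5W - 4) = √8.75 ≈ 2.96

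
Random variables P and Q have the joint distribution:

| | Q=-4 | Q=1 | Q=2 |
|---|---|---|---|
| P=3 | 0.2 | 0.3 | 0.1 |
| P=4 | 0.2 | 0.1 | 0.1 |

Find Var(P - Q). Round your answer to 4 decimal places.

E[P] = 3.4,  E[Q] = -0.8,  E[PQ] = -2.9
Var(P) = 11.8 − (3.4)² = 0.24;  Var(Q) = 7.6 − (-0.8)² = 6.96
Cov(P,Q) = -2.9 − (3.4)(-0.8) = -0.18
Var(P - Q) = (1)²·0.24 + (-1)²·6.96 + 2·(1)·(-1)·-0.18 = 7.56

7.5600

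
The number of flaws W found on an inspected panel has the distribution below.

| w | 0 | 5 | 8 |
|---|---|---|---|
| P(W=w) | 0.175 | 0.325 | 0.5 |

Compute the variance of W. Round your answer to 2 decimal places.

E[W] = (0)(0.175) + (5)(0.325) + (8)(0.5) = 5.625
E[W²] = (0)²(0.175) + (5)²(0.325) + (8)²(0.5) = 40.125
V(W) = E[W²] − (E[W])² = 40.125 − (5.625)² = 8.484375

8.48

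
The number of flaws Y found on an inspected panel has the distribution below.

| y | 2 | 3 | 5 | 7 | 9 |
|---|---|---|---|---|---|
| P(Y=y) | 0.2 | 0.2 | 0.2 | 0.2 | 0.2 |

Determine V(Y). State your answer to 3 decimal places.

E[Y] = (2)(0.2) + (3)(0.2) + (5)(0.2) + (7)(0.2) + (9)(0.2) = 5.2
E[Y²] = (2)²(0.2) + (3)²(0.2) + (5)²(0.2) + (7)²(0.2) + (9)²(0.2) = 33.6
V(Y) = E[Y²] − (E[Y])² = 33.6 − (5.2)² = 6.56

6.560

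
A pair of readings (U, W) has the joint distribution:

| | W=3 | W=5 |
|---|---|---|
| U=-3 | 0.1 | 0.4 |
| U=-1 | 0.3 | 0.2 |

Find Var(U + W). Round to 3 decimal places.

E[U] = -2,  E[W] = 4.2,  E[UW] = -8.8
Var(U) = 5 − (-2)² = 1;  Var(W) = 18.6 − (4.2)² = 0.96
cov(U,W) = -8.8 − (-2)(4.2) = -0.4
Var(U + W) = (1)²·1 + (1)²·0.96 + 2·(1)·(1)·-0.4 = 1.16

1.160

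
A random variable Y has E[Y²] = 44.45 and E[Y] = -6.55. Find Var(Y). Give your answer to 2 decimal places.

Var(Y) = 44.45 − (-6.55)² = 1.5475

1.55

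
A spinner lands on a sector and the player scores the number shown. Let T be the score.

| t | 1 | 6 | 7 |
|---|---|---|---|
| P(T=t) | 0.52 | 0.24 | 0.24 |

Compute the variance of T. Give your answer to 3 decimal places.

E[T] = (1)(0.52) + (6)(0.24) + (7)(0.24) = 3.64
E[T²] = (1)²(0.52) + (6)²(0.24) + (7)²(0.24) = 20.92
var(T) = E[T²] − (E[T])² = 20.92 − (3.64)² = 7.6704

7.670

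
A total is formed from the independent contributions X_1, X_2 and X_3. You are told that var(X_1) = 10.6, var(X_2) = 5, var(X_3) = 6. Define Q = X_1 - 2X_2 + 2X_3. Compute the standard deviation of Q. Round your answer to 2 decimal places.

7.39

By independence, var(Q) = (1)²var(X_1) + (-2)²var(X_2) + (2)²var(X_3)
= (1)²·10.6 + (-2)²·5 + (2)²·6 = 54.6
σ(Q) = √54.6 ≈ 7.39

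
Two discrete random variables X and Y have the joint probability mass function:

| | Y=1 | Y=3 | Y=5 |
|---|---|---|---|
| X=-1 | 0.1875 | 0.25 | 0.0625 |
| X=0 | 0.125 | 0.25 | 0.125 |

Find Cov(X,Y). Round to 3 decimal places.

E[X] = -0.5,  E[Y] = 2.75
E[XY] = -1.25
Cov(X,Y) = E[XY] − E[X]E[Y] = -1.25 − (-0.5)(2.75) = 0.125

0.125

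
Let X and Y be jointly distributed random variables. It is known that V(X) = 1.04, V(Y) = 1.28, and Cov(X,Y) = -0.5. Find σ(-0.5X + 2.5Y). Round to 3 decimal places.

V(-0.5X + 2.5Y) = (-0.5)²·V(X) + (2.5)²·V(Y) + 2·(-0.5)·(2.5)·Cov(X,Y)
= 0.25·1.04 + 6.25·1.28 + -2.5·-0.5 = 9.51
σ(-0.5X + 2.5Y) = √9.51 ≈ 3.084

3.084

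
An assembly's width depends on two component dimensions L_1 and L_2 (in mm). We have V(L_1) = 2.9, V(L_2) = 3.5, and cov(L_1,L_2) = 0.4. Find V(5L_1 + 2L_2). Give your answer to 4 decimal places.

V(5L_1 + 2L_2) = (5)²·V(L_1) + (2)²·V(L_2) + 2·(5)·(2)·cov(L_1,L_2)
= 25·2.9 + 4·3.5 + 20·0.4 = 94.5

94.5000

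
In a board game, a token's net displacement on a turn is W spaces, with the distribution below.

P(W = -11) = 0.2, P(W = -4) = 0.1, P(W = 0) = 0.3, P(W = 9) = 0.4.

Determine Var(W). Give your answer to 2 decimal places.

57.20

E[W] = (-11)(0.2) + (-4)(0.1) + (0)(0.3) + (9)(0.4) = 1
E[W²] = (-11)²(0.2) + (-4)²(0.1) + (0)²(0.3) + (9)²(0.4) = 58.2
Var(W) = E[W²] − (E[W])² = 58.2 − (1)² = 57.2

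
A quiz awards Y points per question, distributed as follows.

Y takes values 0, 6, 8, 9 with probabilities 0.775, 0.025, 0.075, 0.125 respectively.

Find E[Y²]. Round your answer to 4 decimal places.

E[Y²] = (0)²(0.775) + (6)²(0.025) + (8)²(0.075) + (9)²(0.125) = 15.825

15.8250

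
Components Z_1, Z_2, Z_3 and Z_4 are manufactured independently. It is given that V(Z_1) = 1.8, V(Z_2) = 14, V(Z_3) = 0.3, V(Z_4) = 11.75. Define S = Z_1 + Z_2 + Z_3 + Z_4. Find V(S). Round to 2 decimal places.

By independence, V(S) = (1)²V(Z_1) + (1)²V(Z_2) + (1)²V(Z_3) + (1)²V(Z_4)
= (1)²·1.8 + (1)²·14 + (1)²·0.3 + (1)²·11.75 = 27.85

27.85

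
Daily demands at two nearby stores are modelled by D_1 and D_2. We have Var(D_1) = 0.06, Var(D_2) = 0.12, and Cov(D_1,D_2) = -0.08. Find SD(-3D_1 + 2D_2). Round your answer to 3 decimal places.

1.407

Var(-3D_1 + 2D_2) = (-3)²·Var(D_1) + (2)²·Var(D_2) + 2·(-3)·(2)·Cov(D_1,D_2)
= 9·0.06 + 4·0.12 + -12·-0.08 = 1.98
SD(-3D_1 + 2D_2) = √1.98 ≈ 1.407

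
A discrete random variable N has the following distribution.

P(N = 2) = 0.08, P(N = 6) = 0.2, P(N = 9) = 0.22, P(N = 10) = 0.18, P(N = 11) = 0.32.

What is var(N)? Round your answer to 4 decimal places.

7.0644

E[N] = (2)(0.08) + (6)(0.2) + (9)(0.22) + (10)(0.18) + (11)(0.32) = 8.66
E[N²] = (2)²(0.08) + (6)²(0.2) + (9)²(0.22) + (10)²(0.18) + (11)²(0.32) = 82.06
var(N) = E[N²] − (E[N])² = 82.06 − (8.66)² = 7.0644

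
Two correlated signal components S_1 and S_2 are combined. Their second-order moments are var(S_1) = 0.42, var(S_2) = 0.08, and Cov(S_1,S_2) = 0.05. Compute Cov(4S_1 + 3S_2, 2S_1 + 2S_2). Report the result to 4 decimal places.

4.5400

Cov(4S_1 + 3S_2, 2S_1 + 2S_2) = (4)(2)var(S_1) + (3)(2)var(S_2) + [(4)(2) + (3)(2)]Cov(S_1,S_2)
= 8·0.42 + 6·0.08 + 14·0.05 = 4.54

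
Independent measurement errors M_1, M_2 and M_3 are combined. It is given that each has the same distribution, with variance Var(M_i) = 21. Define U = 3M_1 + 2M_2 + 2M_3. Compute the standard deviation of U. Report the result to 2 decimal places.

By independence, Var(U) = (3)²Var(M_1) + (2)²Var(M_2) + (2)²Var(M_3)
= (3)²·21 + (2)²·21 + (2)²·21 = 357
sd(U) = √357 ≈ 18.89

18.89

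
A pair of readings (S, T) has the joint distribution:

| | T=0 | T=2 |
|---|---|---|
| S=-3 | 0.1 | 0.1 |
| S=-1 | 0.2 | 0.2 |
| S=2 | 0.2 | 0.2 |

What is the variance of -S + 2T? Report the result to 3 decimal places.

E[S] = -0.2,  E[T] = 1,  E[ST] = -0.2
Var(S) = 3.8 − (-0.2)² = 3.76;  Var(T) = 2 − (1)² = 1
Cov(S,T) = -0.2 − (-0.2)(1) = 0
Var(-S + 2T) = (-1)²·3.76 + (2)²·1 + 2·(-1)·(2)·0 = 7.76

7.760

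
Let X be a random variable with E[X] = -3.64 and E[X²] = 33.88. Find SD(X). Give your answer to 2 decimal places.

4.54

V(X) = 33.88 − (-3.64)² = 20.6304
SD(X) = √20.6304 ≈ 4.54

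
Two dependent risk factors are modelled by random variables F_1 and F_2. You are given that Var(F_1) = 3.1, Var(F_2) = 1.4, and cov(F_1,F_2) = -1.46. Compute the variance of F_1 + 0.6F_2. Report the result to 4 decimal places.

1.8520

Var(F_1 + 0.6F_2) = (1)²·Var(F_1) + (0.6)²·Var(F_2) + 2·(1)·(0.6)·cov(F_1,F_2)
= 1·3.1 + 0.36·1.4 + 1.2·-1.46 = 1.852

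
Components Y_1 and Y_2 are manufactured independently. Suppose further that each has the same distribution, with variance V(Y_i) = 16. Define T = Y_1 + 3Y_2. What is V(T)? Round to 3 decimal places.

160.000

By independence, V(T) = (1)²V(Y_1) + (3)²V(Y_2)
= (1)²·16 + (3)²·16 = 160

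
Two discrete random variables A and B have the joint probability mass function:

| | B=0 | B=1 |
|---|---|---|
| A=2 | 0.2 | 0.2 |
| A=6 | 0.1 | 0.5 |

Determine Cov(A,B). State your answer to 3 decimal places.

0.320

E[A] = 4.4,  E[B] = 0.7
E[AB] = 3.4
Cov(A,B) = E[AB] − E[A]E[B] = 3.4 − (4.4)(0.7) = 0.32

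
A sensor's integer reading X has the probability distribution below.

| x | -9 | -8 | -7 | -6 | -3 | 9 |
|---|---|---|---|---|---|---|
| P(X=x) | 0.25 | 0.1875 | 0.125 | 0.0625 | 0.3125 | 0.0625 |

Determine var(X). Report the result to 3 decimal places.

E[X] = (-9)(0.25) + (-8)(0.1875) + (-7)(0.125) + (-6)(0.0625) + (-3)(0.3125) + (9)(0.0625) = -5.375
E[X²] = (-9)²(0.25) + (-8)²(0.1875) + (-7)²(0.125) + (-6)²(0.0625) + (-3)²(0.3125) + (9)²(0.0625) = 48.5
var(X) = E[X²] − (E[X])² = 48.5 − (-5.375)² = 19.609375

19.609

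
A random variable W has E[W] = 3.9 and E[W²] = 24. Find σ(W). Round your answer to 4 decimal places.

2.9648

var(W) = 24 − (3.9)² = 8.79
σ(W) = √8.79 ≈ 2.9648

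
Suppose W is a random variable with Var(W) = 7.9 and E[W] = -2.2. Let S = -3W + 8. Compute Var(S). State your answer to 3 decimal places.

Var(-3W + 8) = (-3)²·Var(W) = 9·7.9 = 71.1

71.100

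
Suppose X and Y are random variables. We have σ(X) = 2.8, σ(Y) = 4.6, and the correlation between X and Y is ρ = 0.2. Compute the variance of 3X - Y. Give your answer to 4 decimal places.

Var(X) = (2.8)² = 7.84;  Var(Y) = (4.6)² = 21.16
Cov(X,Y) = ρ·σ(X)·σ(Y) = 0.2·2.8·4.6 = 2.576
Var(3X - Y) = (3)²·Var(X) + (-1)²·Var(Y) + 2·(3)·(-1)·Cov(X,Y)
= 9·7.84 + 1·21.16 + -6·2.576 = 76.264

76.2640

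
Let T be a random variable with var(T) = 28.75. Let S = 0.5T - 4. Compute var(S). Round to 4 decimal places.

7.1875

var(0.5T - 4) = (0.5)²·var(T) = 0.25·28.75 = 7.1875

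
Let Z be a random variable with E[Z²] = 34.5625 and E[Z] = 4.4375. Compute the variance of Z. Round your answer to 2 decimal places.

var(Z) = 34.5625 − (4.4375)² = 14.87109375

14.87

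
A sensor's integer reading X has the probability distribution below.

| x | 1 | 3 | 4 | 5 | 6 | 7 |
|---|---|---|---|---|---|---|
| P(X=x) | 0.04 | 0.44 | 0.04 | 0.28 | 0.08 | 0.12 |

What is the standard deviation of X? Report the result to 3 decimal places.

E[X] = (1)(0.04) + (3)(0.44) + (4)(0.04) + (5)(0.28) + (6)(0.08) + (7)(0.12) = 4.24
E[X²] = (1)²(0.04) + (3)²(0.44) + (4)²(0.04) + (5)²(0.28) + (6)²(0.08) + (7)²(0.12) = 20.4
var(X) = E[X²] − (E[X])² = 20.4 − (4.24)² = 2.4224
σ(X) = √2.4224 ≈ 1.556

1.556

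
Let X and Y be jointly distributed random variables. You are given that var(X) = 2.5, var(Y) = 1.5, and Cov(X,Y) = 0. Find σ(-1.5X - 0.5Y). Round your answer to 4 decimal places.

var(-1.5X - 0.5Y) = (-1.5)²·var(X) + (-0.5)²·var(Y) + 2·(-1.5)·(-0.5)·Cov(X,Y)
= 2.25·2.5 + 0.25·1.5 + 1.5·0 = 6
σ(-1.5X - 0.5Y) = √6 ≈ 2.4495

2.4495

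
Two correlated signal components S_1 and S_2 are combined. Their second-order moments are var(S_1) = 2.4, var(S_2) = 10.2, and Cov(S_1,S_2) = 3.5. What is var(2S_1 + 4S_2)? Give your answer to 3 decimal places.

228.800

var(2S_1 + 4S_2) = (2)²·var(S_1) + (4)²·var(S_2) + 2·(2)·(4)·Cov(S_1,S_2)
= 4·2.4 + 16·10.2 + 16·3.5 = 228.8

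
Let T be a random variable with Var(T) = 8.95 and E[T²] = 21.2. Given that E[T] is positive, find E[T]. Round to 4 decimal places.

3.5000

(E[T])² = E[T²] − Var(T) = 21.2 − 8.95 = 12.25
E[T] = √12.25 = 3.5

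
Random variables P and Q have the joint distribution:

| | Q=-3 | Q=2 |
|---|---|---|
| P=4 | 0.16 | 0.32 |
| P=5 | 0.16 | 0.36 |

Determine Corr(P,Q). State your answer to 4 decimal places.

0.0275

E[P] = 4.52,  E[Q] = 0.4
E[PQ] = 1.84
Cov(P,Q) = E[PQ] − E[P]E[Q] = 1.84 − (4.52)(0.4) = 0.032
V(P) = 0.2496,  V(Q) = 5.44
ρ = 0.032 / √(0.2496·5.44) ≈ 0.0275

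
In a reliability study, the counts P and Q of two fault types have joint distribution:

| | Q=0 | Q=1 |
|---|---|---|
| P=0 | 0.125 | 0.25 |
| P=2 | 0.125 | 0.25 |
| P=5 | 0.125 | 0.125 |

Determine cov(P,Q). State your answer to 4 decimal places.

E[P] = 2,  E[Q] = 0.625
E[PQ] = 1.125
cov(P,Q) = E[PQ] − E[P]E[Q] = 1.125 − (2)(0.625) = -0.125

-0.1250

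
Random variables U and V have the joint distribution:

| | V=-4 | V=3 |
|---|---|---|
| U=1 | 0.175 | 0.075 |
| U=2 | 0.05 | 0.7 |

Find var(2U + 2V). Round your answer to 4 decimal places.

E[U] = 1.75,  E[V] = 1.425,  E[UV] = 3.325
var(U) = 3.25 − (1.75)² = 0.1875;  var(V) = 10.575 − (1.425)² = 8.544375
Cov(U,V) = 3.325 − (1.75)(1.425) = 0.83125
var(2U + 2V) = (2)²·0.1875 + (2)²·8.544375 + 2·(2)·(2)·0.83125 = 41.5775

41.5775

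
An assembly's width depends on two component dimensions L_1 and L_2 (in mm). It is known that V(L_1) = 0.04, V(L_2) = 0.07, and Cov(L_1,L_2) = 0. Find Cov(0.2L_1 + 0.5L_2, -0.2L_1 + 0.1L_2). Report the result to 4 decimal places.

0.0019

Cov(0.2L_1 + 0.5L_2, -0.2L_1 + 0.1L_2) = (0.2)(-0.2)V(L_1) + (0.5)(0.1)V(L_2) + [(0.2)(0.1) + (0.5)(-0.2)]Cov(L_1,L_2)
= -0.04·0.04 + 0.05·0.07 + -0.08·0 = 0.0019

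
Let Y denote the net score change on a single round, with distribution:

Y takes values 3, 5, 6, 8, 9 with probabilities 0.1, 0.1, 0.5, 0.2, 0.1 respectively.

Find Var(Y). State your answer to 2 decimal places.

E[Y] = (3)(0.1) + (5)(0.1) + (6)(0.5) + (8)(0.2) + (9)(0.1) = 6.3
E[Y²] = (3)²(0.1) + (5)²(0.1) + (6)²(0.5) + (8)²(0.2) + (9)²(0.1) = 42.3
Var(Y) = E[Y²] − (E[Y])² = 42.3 − (6.3)² = 2.61

2.61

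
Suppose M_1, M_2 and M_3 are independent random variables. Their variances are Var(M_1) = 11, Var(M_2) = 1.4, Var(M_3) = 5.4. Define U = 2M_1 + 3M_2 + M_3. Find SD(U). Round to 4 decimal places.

By independence, Var(U) = (2)²Var(M_1) + (3)²Var(M_2) + (1)²Var(M_3)
= (2)²·11 + (3)²·1.4 + (1)²·5.4 = 62
SD(U) = √62 ≈ 7.8740

7.8740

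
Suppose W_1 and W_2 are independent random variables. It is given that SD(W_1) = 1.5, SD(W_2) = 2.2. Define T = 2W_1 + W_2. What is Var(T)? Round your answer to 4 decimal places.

13.8400

Var(W_1) = 2.25, Var(W_2) = 4.84
By independence, Var(T) = (2)²Var(W_1) + (1)²Var(W_2)
= (2)²·2.25 + (1)²·4.84 = 13.84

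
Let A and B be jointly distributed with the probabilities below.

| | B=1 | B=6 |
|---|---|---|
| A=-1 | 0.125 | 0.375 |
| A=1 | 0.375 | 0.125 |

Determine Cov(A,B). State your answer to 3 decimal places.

E[A] = 0,  E[B] = 3.5
E[AB] = -1.25
Cov(A,B) = E[AB] − E[A]E[B] = -1.25 − (0)(3.5) = -1.25

-1.250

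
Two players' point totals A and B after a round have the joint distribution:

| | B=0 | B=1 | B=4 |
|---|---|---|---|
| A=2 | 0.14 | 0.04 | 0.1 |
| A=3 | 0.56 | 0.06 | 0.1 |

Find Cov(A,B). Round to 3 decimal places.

E[A] = 2.72,  E[B] = 0.9
E[AB] = 2.26
Cov(A,B) = E[AB] − E[A]E[B] = 2.26 − (2.72)(0.9) = -0.188

-0.188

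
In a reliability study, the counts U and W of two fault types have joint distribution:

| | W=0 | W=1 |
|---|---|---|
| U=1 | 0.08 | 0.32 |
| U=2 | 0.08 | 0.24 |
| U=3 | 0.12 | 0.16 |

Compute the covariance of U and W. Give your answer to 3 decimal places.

E[U] = 1.88,  E[W] = 0.72
E[UW] = 1.28
cov(U,W) = E[UW] − E[U]E[W] = 1.28 − (1.88)(0.72) = -0.0736

-0.074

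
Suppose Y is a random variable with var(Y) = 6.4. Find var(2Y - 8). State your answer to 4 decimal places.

var(2Y - 8) = (2)²·var(Y) = 4·6.4 = 25.6

25.6000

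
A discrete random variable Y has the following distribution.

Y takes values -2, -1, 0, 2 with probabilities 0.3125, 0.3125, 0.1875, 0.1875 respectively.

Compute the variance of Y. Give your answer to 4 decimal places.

1.9961

E[Y] = (-2)(0.3125) + (-1)(0.3125) + (0)(0.1875) + (2)(0.1875) = -0.5625
E[Y²] = (-2)²(0.3125) + (-1)²(0.3125) + (0)²(0.1875) + (2)²(0.1875) = 2.3125
Var(Y) = E[Y²] − (E[Y])² = 2.3125 − (-0.5625)² = 1.99609375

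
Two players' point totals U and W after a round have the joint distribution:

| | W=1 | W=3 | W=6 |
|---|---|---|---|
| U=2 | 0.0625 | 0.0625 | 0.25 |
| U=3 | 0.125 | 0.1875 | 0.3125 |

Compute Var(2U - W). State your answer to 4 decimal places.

5.5586

E[U] = 2.625,  E[W] = 4.3125,  E[UW] = 11.1875
Var(U) = 7.125 − (2.625)² = 0.234375;  Var(W) = 22.6875 − (4.3125)² = 4.08984375
Cov(U,W) = 11.1875 − (2.625)(4.3125) = -0.1328125
Var(2U - W) = (2)²·0.234375 + (-1)²·4.08984375 + 2·(2)·(-1)·-0.1328125 = 5.55859375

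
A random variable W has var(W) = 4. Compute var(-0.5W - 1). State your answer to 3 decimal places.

var(-0.5W - 1) = (-0.5)²·var(W) = 0.25·4 = 1

1.000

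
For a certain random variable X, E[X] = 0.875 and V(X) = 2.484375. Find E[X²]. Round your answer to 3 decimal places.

E[X²] = V(X) + (E[X])² = 2.484375 + (0.875)² = 3.25

3.250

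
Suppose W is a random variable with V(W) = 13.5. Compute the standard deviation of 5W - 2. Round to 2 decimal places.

V(5W - 2) = (5)²·13.5 = 337.5
σ(5W - 2) = √337.5 ≈ 18.37

18.37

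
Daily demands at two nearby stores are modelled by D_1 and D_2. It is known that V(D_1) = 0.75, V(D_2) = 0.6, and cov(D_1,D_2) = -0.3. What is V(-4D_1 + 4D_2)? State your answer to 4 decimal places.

V(-4D_1 + 4D_2) = (-4)²·V(D_1) + (4)²·V(D_2) + 2·(-4)·(4)·cov(D_1,D_2)
= 16·0.75 + 16·0.6 + -32·-0.3 = 31.2

31.2000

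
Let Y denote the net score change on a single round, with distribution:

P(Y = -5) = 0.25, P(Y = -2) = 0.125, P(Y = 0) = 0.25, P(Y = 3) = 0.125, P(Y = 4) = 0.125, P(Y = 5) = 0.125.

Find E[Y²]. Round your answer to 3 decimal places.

E[Y²] = (-5)²(0.25) + (-2)²(0.125) + (0)²(0.25) + (3)²(0.125) + (4)²(0.125) + (5)²(0.125) = 13

13.000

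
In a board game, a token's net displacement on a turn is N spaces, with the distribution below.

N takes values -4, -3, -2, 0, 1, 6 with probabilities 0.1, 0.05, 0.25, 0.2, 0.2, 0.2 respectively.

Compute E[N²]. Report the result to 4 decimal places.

E[N²] = (-4)²(0.1) + (-3)²(0.05) + (-2)²(0.25) + (0)²(0.2) + (1)²(0.2) + (6)²(0.2) = 10.45

10.4500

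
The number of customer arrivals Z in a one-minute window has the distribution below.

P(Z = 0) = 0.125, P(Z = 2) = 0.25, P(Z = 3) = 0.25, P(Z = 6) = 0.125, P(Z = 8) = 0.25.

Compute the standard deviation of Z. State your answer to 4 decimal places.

2.7839

E[Z] = (0)(0.125) + (2)(0.25) + (3)(0.25) + (6)(0.125) + (8)(0.25) = 4
E[Z²] = (0)²(0.125) + (2)²(0.25) + (3)²(0.25) + (6)²(0.125) + (8)²(0.25) = 23.75
var(Z) = E[Z²] − (E[Z])² = 23.75 − (4)² = 7.75
SD(Z) = √7.75 ≈ 2.7839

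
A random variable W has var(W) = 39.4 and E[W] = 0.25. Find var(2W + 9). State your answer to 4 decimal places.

var(2W + 9) = (2)²·var(W) = 4·39.4 = 157.6

157.6000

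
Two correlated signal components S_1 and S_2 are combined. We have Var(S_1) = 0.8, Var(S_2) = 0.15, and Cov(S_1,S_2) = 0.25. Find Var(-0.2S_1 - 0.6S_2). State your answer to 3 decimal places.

0.146

Var(-0.2S_1 - 0.6S_2) = (-0.2)²·Var(S_1) + (-0.6)²·Var(S_2) + 2·(-0.2)·(-0.6)·Cov(S_1,S_2)
= 0.04·0.8 + 0.36·0.15 + 0.24·0.25 = 0.146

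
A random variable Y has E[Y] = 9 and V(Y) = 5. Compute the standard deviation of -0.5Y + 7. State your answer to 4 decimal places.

1.1180

V(-0.5Y + 7) = (-0.5)²·5 = 1.25
sd(-0.5Y + 7) = √1.25 ≈ 1.1180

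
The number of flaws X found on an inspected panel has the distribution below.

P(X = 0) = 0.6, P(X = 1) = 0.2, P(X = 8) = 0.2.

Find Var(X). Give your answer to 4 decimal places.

E[X] = (0)(0.6) + (1)(0.2) + (8)(0.2) = 1.8
E[X²] = (0)²(0.6) + (1)²(0.2) + (8)²(0.2) = 13
Var(X) = E[X²] − (E[X])² = 13 − (1.8)² = 9.76

9.7600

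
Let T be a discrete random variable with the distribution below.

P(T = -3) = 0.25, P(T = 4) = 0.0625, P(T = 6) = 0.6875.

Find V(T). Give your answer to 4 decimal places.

14.8594

E[T] = (-3)(0.25) + (4)(0.0625) + (6)(0.6875) = 3.625
E[T²] = (-3)²(0.25) + (4)²(0.0625) + (6)²(0.6875) = 28
V(T) = E[T²] − (E[T])² = 28 − (3.625)² = 14.859375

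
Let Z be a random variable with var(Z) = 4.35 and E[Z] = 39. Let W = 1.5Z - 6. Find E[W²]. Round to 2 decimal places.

E[1.5Z - 6] = 1.5·39 − 6 = 52.5
var(1.5Z - 6) = (1.5)²·4.35 = 9.7875
E[W²] = var(W) + (E[W])² = 9.7875 + (52.5)² = 2766.0375

2766.04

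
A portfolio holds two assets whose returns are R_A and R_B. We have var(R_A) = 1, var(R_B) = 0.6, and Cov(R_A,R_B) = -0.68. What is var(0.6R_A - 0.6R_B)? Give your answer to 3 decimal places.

1.066

var(0.6R_A - 0.6R_B) = (0.6)²·var(R_A) + (-0.6)²·var(R_B) + 2·(0.6)·(-0.6)·Cov(R_A,R_B)
= 0.36·1 + 0.36·0.6 + -0.72·-0.68 = 1.0656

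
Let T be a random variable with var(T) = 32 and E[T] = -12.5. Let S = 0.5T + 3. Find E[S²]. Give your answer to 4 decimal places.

E[0.5T + 3] = 0.5·-12.5 + 3 = -3.25
var(0.5T + 3) = (0.5)²·32 = 8
E[S²] = var(S) + (E[S])² = 8 + (-3.25)² = 18.5625

18.5625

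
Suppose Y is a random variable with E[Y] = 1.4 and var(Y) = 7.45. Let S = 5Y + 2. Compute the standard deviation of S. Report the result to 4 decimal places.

var(5Y + 2) = (5)²·7.45 = 186.25
σ(S) = √186.25 ≈ 13.6473

13.6473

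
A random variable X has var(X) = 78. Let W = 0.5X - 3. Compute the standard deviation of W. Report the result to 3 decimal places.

4.416

var(0.5X - 3) = (0.5)²·78 = 19.5
sd(W) = √19.5 ≈ 4.416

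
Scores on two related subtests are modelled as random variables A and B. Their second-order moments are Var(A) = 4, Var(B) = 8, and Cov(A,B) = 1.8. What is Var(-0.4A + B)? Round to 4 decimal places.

7.2000

Var(-0.4A + B) = (-0.4)²·Var(A) + (1)²·Var(B) + 2·(-0.4)·(1)·Cov(A,B)
= 0.16·4 + 1·8 + -0.8·1.8 = 7.2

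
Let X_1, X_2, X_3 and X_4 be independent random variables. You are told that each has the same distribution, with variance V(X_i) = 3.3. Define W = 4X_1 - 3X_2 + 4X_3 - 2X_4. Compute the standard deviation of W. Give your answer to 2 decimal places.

By independence, V(W) = (4)²V(X_1) + (-3)²V(X_2) + (4)²V(X_3) + (-2)²V(X_4)
= (4)²·3.3 + (-3)²·3.3 + (4)²·3.3 + (-2)²·3.3 = 148.5
SD(W) = √148.5 ≈ 12.19

12.19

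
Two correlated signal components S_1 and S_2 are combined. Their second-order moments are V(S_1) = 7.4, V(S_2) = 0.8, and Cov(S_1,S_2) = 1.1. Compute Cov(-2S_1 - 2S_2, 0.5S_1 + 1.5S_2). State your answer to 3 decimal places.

Cov(-2S_1 - 2S_2, 0.5S_1 + 1.5S_2) = (-2)(0.5)V(S_1) + (-2)(1.5)V(S_2) + [(-2)(1.5) + (-2)(0.5)]Cov(S_1,S_2)
= -1·7.4 + -3·0.8 + -4·1.1 = -14.2

-14.200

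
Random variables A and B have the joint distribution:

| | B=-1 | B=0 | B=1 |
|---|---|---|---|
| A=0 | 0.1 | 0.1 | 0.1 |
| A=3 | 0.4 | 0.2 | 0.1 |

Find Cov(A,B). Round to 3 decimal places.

E[A] = 2.1,  E[B] = -0.3
E[AB] = -0.9
Cov(A,B) = E[AB] − E[A]E[B] = -0.9 − (2.1)(-0.3) = -0.27

-0.270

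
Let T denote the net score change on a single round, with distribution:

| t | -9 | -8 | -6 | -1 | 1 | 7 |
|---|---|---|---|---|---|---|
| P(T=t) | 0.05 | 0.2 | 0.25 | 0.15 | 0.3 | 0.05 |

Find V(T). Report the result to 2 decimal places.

E[T] = (-9)(0.05) + (-8)(0.2) + (-6)(0.25) + (-1)(0.15) + (1)(0.3) + (7)(0.05) = -3.05
E[T²] = (-9)²(0.05) + (-8)²(0.2) + (-6)²(0.25) + (-1)²(0.15) + (1)²(0.3) + (7)²(0.05) = 28.75
V(T) = E[T²] − (E[T])² = 28.75 − (-3.05)² = 19.4475

19.45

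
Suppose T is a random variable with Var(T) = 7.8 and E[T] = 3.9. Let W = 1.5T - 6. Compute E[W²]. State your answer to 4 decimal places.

17.5725

E[1.5T - 6] = 1.5·3.9 − 6 = -0.15
Var(1.5T - 6) = (1.5)²·7.8 = 17.55
E[W²] = Var(W) + (E[W])² = 17.55 + (-0.15)² = 17.5725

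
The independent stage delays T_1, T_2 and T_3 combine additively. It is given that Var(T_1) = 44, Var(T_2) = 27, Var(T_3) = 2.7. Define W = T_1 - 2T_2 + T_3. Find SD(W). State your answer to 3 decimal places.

By independence, Var(W) = (1)²Var(T_1) + (-2)²Var(T_2) + (1)²Var(T_3)
= (1)²·44 + (-2)²·27 + (1)²·2.7 = 154.7
SD(W) = √154.7 ≈ 12.438

12.438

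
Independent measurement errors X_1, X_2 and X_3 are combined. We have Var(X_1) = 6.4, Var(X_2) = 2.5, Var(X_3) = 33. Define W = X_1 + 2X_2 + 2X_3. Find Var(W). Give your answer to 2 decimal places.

148.40

By independence, Var(W) = (1)²Var(X_1) + (2)²Var(X_2) + (2)²Var(X_3)
= (1)²·6.4 + (2)²·2.5 + (2)²·33 = 148.4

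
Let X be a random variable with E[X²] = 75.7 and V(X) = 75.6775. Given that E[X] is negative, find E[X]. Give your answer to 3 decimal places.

-0.150

(E[X])² = E[X²] − V(X) = 75.7 − 75.6775 = 0.0225
E[X] = −√0.0225 = -0.15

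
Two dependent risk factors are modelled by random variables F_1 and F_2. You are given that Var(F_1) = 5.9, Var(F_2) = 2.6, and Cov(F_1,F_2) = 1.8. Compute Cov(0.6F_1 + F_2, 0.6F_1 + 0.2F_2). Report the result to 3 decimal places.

3.940

Cov(0.6F_1 + F_2, 0.6F_1 + 0.2F_2) = (0.6)(0.6)Var(F_1) + (1)(0.2)Var(F_2) + [(0.6)(0.2) + (1)(0.6)]Cov(F_1,F_2)
= 0.36·5.9 + 0.2·2.6 + 0.72·1.8 = 3.94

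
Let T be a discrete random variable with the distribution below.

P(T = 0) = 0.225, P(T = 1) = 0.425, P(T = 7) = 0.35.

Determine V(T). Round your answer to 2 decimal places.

9.31

E[T] = (0)(0.225) + (1)(0.425) + (7)(0.35) = 2.875
E[T²] = (0)²(0.225) + (1)²(0.425) + (7)²(0.35) = 17.575
V(T) = E[T²] − (E[T])² = 17.575 − (2.875)² = 9.309375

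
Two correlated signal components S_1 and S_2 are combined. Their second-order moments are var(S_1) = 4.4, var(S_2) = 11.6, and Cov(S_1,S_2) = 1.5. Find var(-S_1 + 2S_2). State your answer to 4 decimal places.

var(-S_1 + 2S_2) = (-1)²·var(S_1) + (2)²·var(S_2) + 2·(-1)·(2)·Cov(S_1,S_2)
= 1·4.4 + 4·11.6 + -4·1.5 = 44.8

44.8000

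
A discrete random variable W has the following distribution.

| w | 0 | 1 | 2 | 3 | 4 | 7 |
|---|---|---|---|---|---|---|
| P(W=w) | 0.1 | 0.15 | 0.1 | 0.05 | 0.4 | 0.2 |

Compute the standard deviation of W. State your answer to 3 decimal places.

2.225

E[W] = (0)(0.1) + (1)(0.15) + (2)(0.1) + (3)(0.05) + (4)(0.4) + (7)(0.2) = 3.5
E[W²] = (0)²(0.1) + (1)²(0.15) + (2)²(0.1) + (3)²(0.05) + (4)²(0.4) + (7)²(0.2) = 17.2
Var(W) = E[W²] − (E[W])² = 17.2 − (3.5)² = 4.95
σ(W) = √4.95 ≈ 2.225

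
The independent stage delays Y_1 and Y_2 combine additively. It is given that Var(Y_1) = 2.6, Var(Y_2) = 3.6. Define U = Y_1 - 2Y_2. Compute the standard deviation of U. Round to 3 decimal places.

4.123

By independence, Var(U) = (1)²Var(Y_1) + (-2)²Var(Y_2)
= (1)²·2.6 + (-2)²·3.6 = 17
SD(U) = √17 ≈ 4.123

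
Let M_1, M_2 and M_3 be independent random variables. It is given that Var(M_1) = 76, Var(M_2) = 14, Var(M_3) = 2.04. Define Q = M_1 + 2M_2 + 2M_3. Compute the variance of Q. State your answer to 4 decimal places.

140.1600

By independence, Var(Q) = (1)²Var(M_1) + (2)²Var(M_2) + (2)²Var(M_3)
= (1)²·76 + (2)²·14 + (2)²·2.04 = 140.16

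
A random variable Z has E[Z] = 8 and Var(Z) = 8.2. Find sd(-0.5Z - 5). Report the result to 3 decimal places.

1.432

Var(-0.5Z - 5) = (-0.5)²·8.2 = 2.05
sd(-0.5Z - 5) = √2.05 ≈ 1.432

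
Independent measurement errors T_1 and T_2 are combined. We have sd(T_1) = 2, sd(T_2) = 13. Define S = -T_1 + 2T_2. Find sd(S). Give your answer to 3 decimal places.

26.077

V(T_1) = 4, V(T_2) = 169
By independence, V(S) = (-1)²V(T_1) + (2)²V(T_2)
= (-1)²·4 + (2)²·169 = 680
sd(S) = √680 ≈ 26.077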